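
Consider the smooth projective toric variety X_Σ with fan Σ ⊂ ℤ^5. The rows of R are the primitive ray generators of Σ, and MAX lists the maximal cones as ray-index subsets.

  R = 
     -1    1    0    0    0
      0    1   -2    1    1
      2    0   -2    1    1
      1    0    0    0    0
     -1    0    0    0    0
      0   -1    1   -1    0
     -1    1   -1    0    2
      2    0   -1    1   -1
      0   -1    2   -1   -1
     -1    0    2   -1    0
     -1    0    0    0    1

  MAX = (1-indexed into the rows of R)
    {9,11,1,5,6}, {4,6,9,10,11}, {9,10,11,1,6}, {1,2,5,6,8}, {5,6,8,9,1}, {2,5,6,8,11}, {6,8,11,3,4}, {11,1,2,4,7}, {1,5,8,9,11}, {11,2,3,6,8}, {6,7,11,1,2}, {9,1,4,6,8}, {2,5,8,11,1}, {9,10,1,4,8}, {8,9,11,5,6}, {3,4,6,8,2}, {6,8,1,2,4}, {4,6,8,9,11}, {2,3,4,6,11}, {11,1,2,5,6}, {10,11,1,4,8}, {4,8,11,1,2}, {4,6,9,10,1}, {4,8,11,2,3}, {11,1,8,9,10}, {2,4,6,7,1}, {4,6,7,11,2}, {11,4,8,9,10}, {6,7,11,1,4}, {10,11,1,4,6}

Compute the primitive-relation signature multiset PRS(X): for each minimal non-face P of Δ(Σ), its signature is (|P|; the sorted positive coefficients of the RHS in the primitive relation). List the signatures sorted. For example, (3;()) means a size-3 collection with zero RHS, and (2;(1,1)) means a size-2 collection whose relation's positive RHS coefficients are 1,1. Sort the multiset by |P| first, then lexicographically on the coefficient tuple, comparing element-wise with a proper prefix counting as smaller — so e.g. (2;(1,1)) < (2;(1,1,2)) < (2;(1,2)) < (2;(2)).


18 minimal non-faces of Δ(Σ) (on 11 rays):

  {2,9}:  v_{2} + v_{9} = 0 — sig = (2;())
  {4,5}:  v_{4} + v_{5} = 0 — sig = (2;())
  {1,3}:  v_{1} + v_{3} = v_{2} + v_{4} — sig = (2;(1,1))
  {7,8}:  v_{7} + v_{8} = v_{2} + v_{4} — sig = (2;(1,1))
  {2,10}:  v_{2} + v_{10} = v_{1} + v_{4} + v_{11} — sig = (2;(1,1,1))
  {5,10}:  v_{5} + v_{10} = v_{1} + v_{9} + v_{11} — sig = (2;(1,1,1))
  {3,5}:  v_{3} + v_{5} = v_{2} + v_{6} + v_{8} + v_{11} — sig = (2;(1,1,1,1))
  {3,9}:  v_{3} + v_{9} = v_{4} + v_{6} + v_{8} + v_{11} — sig = (2;(1,1,1,1))
  {5,7}:  v_{5} + v_{7} = v_{1} + v_{2} + v_{6} + v_{11} — sig = (2;(1,1,1,1))
  {7,9}:  v_{7} + v_{9} = v_{1} + v_{4} + v_{6} + v_{11} — sig = (2;(1,1,1,1))
  {3,7}:  v_{3} + v_{7} = 2·v_{2} + 2·v_{4} + v_{6} + v_{11} — sig = (2;(1,1,2,2))
  {3,10}:  v_{3} + v_{10} = 2·v_{4} + v_{11} — sig = (2;(1,2))
  {7,10}:  v_{7} + v_{10} = 2·v_{1} + 2·v_{4} + v_{6} + 2·v_{11} — sig = (2;(1,2,2,2))
  {6,8,10}:  v_{6} + v_{8} + v_{10} = v_{4} + v_{9} — sig = (3;(1,1))
  {1,6,8,11}:  v_{1} + v_{6} + v_{8} + v_{11} = 0 — sig = (4;())
  {1,4,9,11}:  v_{1} + v_{4} + v_{9} + v_{11} = v_{10} — sig = (4;(1))
  {1,2,4,6,11}:  v_{1} + v_{2} + v_{4} + v_{6} + v_{11} = v_{7} — sig = (5;(1))
  {2,4,6,8,11}:  v_{2} + v_{4} + v_{6} + v_{8} + v_{11} = v_{3} — sig = (5;(1))

Sorted signature multiset PRS(X):
{ (2;()) ×2,  (2;(1,1)) ×2,  (2;(1,1,1)) ×2,  (2;(1,1,1,1)) ×4,  (2;(1,1,2,2)),  (2;(1,2)),  (2;(1,2,2,2)),  (3;(1,1)),  (4;()),  (4;(1)),  (5;(1)) ×2 }


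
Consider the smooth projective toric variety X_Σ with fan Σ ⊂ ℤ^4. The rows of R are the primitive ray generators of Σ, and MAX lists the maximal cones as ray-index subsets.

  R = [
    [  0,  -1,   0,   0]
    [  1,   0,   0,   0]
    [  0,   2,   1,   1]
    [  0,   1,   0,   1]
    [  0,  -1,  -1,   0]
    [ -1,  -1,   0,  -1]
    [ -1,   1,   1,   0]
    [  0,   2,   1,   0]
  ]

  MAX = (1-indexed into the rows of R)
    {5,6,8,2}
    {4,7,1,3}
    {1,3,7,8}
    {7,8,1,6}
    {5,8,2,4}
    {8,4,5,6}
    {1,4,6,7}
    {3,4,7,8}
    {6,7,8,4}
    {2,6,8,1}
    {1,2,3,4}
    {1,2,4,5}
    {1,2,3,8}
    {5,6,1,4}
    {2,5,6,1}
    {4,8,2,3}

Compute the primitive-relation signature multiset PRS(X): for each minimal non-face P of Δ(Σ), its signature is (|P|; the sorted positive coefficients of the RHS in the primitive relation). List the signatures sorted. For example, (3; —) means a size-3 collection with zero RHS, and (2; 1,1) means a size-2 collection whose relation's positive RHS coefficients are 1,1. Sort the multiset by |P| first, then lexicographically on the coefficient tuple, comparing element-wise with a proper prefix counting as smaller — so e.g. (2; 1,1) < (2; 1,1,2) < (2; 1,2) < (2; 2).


Σ has 7 primitive collections:

  • {3,5}:  v_{3} + v_{5} = v_{4}  ⟹  sig = (2; 1)
  • {3,6}:  v_{3} + v_{6} = v_{7}  ⟹  sig = (2; 1)
  • {2,7}:  v_{2} + v_{7} = v_{1} + v_{8}  ⟹  sig = (2; 1,1)
  • {5,7}:  v_{5} + v_{7} = v_{4} + v_{6}  ⟹  sig = (2; 1,1)
  • {1,5,8}:  v_{1} + v_{5} + v_{8} = 0  ⟹  sig = (3; —)
  • {2,4,6}:  v_{2} + v_{4} + v_{6} = 0  ⟹  sig = (3; —)
  • {1,4,8}:  v_{1} + v_{4} + v_{8} = v_{3}  ⟹  sig = (3; 1)

Sorted signature multiset PRS(X):
[(2; 1), (2; 1), (2; 1,1), (2; 1,1), (3; —), (3; —), (3; 1)]


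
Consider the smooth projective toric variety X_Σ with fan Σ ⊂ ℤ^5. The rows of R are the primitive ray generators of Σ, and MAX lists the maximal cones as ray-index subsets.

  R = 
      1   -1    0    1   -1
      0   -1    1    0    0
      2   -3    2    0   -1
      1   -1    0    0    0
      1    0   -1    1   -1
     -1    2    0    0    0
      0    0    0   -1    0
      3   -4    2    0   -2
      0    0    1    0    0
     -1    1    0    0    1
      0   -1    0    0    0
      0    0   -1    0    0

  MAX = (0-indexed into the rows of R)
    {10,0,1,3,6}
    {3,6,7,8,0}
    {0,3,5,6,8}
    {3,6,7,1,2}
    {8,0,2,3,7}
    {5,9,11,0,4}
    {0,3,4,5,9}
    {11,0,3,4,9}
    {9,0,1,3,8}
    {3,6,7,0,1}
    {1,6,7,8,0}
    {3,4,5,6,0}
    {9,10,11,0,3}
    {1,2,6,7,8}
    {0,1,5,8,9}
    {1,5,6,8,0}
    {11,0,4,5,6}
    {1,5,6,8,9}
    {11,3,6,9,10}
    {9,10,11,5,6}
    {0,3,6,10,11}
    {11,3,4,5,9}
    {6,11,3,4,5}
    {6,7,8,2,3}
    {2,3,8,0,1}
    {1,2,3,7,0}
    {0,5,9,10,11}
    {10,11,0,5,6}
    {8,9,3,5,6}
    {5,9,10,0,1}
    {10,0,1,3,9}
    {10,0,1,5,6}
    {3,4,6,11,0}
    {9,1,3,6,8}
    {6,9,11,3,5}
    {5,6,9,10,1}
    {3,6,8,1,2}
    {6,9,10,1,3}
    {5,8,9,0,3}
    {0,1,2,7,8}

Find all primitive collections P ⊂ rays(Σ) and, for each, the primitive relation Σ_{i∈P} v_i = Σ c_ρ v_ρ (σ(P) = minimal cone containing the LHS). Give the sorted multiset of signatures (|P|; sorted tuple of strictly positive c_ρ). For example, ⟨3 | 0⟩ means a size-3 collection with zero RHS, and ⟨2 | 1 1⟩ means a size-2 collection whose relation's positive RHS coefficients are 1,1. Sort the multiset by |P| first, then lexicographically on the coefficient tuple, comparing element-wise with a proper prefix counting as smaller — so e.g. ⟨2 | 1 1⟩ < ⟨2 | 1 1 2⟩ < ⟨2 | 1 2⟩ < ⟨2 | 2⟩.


Δ(Σ) — 12 vertices, 24 min non-faces:

  • {8,11}:  v_{8} + v_{11} = 0 ; sig = ⟨2 | 0⟩
  • {1,4}:  v_{1} + v_{4} = v_{0} ; sig = ⟨2 | 1⟩
  • {1,11}:  v_{1} + v_{11} = v_{10} ; sig = ⟨2 | 1⟩
  • {7,9}:  v_{7} + v_{9} = v_{2} ; sig = ⟨2 | 1⟩
  • {8,10}:  v_{8} + v_{10} = v_{1} ; sig = ⟨2 | 1⟩
  • {4,10}:  v_{4} + v_{10} = v_{0} + v_{11} ; sig = ⟨2 | 1 1⟩
  • {2,9}:  v_{2} + v_{9} = v_{1} + v_{3} + v_{8} ; sig = ⟨2 | 1 1 1⟩
  • {4,8}:  v_{4} + v_{8} = v_{0} + v_{3} + v_{5} ; sig = ⟨2 | 1 1 1⟩
  • {2,11}:  v_{2} + v_{11} = v_{0} + v_{1} + v_{3} + v_{6} ; sig = ⟨2 | 1 1 1 1⟩
  • {2,4}:  v_{2} + v_{4} = 2·v_{0} + v_{3} + v_{6} + v_{8} ; sig = ⟨2 | 1 1 1 2⟩
  • {2,10}:  v_{2} + v_{10} = v_{0} + 2·v_{1} + v_{3} + v_{6} ; sig = ⟨2 | 1 1 1 2⟩
  • {2,5}:  v_{2} + v_{5} = v_{0} + v_{6} + 2·v_{8} ; sig = ⟨2 | 1 1 2⟩
  • {7,11}:  v_{7} + v_{11} = 2·v_{0} + v_{1} + v_{3} + 2·v_{6} ; sig = ⟨2 | 1 1 2 2⟩
  • {4,7}:  v_{4} + v_{7} = 3·v_{0} + v_{3} + 2·v_{6} + v_{8} ; sig = ⟨2 | 1 1 2 3⟩
  • {7,10}:  v_{7} + v_{10} = 2·v_{0} + 2·v_{1} + v_{3} + 2·v_{6} ; sig = ⟨2 | 1 2 2 2⟩
  • {5,7}:  v_{5} + v_{7} = 2·v_{0} + 2·v_{6} + 2·v_{8} ; sig = ⟨2 | 2 2 2⟩
  • {0,6,9}:  v_{0} + v_{6} + v_{9} = 0 ; sig = ⟨3 | 0⟩
  • {3,5,10}:  v_{3} + v_{5} + v_{10} = 0 ; sig = ⟨3 | 0⟩
  • {0,2,6}:  v_{0} + v_{2} + v_{6} = v_{7} ; sig = ⟨3 | 1⟩
  • {1,3,5}:  v_{1} + v_{3} + v_{5} = v_{8} ; sig = ⟨3 | 1⟩
  • {4,6,9}:  v_{4} + v_{6} + v_{9} = v_{3} + v_{5} + v_{11} ; sig = ⟨3 | 1 1 1⟩
  • {0,3,5,11}:  v_{0} + v_{3} + v_{5} + v_{11} = v_{4} ; sig = ⟨4 | 1⟩
  • {1,3,7,8}:  v_{1} + v_{3} + v_{7} + v_{8} = 2·v_{2} ; sig = ⟨4 | 2⟩
  • {0,1,3,6,8}:  v_{0} + v_{1} + v_{3} + v_{6} + v_{8} = v_{2} ; sig = ⟨5 | 1⟩

so the primitive-relation signature multiset is
    ⟨2 | 0⟩
    ⟨2 | 1⟩
    ⟨2 | 1⟩
    ⟨2 | 1⟩
    ⟨2 | 1⟩
    ⟨2 | 1 1⟩
    ⟨2 | 1 1 1⟩
    ⟨2 | 1 1 1⟩
    ⟨2 | 1 1 1 1⟩
    ⟨2 | 1 1 1 2⟩
    ⟨2 | 1 1 1 2⟩
    ⟨2 | 1 1 2⟩
    ⟨2 | 1 1 2 2⟩
    ⟨2 | 1 1 2 3⟩
    ⟨2 | 1 2 2 2⟩
    ⟨2 | 2 2 2⟩
    ⟨3 | 0⟩
    ⟨3 | 0⟩
    ⟨3 | 1⟩
    ⟨3 | 1⟩
    ⟨3 | 1 1 1⟩
    ⟨4 | 1⟩
    ⟨4 | 2⟩
    ⟨5 | 1⟩


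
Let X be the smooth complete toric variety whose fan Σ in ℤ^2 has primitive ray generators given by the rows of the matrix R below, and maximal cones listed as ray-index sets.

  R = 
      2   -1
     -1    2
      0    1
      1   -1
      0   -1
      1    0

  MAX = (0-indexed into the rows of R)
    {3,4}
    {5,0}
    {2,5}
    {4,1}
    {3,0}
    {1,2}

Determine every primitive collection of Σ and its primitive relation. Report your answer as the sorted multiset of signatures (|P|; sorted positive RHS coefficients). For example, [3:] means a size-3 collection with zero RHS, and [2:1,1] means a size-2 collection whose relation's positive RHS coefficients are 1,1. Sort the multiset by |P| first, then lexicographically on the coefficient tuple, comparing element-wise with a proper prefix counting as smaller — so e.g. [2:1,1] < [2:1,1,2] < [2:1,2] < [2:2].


Σ has 9 primitive collections:

  P={2,4}:  v_{2} + v_{4} = 0 ; sig = [2:]
  P={1,3}:  v_{1} + v_{3} = v_{2} ; sig = [2:1]
  P={2,3}:  v_{2} + v_{3} = v_{5} ; sig = [2:1]
  P={3,5}:  v_{3} + v_{5} = v_{0} ; sig = [2:1]
  P={4,5}:  v_{4} + v_{5} = v_{3} ; sig = [2:1]
  P={0,1}:  v_{0} + v_{1} = v_{2} + v_{5} ; sig = [2:1,1]
  P={0,2}:  v_{0} + v_{2} = 2·v_{5} ; sig = [2:2]
  P={0,4}:  v_{0} + v_{4} = 2·v_{3} ; sig = [2:2]
  P={1,5}:  v_{1} + v_{5} = 2·v_{2} ; sig = [2:2]

Hence PRS(X_Σ) =
    [2:]
    [2:1]
    [2:1]
    [2:1]
    [2:1]
    [2:1,1]
    [2:2]
    [2:2]
    [2:2]


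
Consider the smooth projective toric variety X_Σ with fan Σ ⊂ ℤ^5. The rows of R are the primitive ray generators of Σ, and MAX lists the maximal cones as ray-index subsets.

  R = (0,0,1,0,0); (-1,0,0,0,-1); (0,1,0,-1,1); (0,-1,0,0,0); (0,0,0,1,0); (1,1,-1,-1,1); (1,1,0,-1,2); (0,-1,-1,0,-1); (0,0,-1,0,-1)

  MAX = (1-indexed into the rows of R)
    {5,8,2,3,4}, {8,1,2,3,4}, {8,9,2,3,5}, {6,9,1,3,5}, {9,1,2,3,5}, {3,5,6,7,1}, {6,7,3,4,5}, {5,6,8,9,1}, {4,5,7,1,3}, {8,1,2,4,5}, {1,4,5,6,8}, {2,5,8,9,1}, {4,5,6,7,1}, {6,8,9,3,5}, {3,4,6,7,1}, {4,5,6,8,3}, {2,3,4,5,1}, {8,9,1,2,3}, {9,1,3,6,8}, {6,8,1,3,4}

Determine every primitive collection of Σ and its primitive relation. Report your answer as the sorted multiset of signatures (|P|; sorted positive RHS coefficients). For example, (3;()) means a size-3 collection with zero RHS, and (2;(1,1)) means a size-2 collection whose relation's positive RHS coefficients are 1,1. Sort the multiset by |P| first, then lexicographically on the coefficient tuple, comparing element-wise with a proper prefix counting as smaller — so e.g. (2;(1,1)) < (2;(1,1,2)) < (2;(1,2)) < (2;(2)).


7 collections generate NE(X_Σ); each relation:

  {2,7}:  v_{2} + v_{7} = v_{3}  ⇒ sig = (2;(1))
  {4,9}:  v_{4} + v_{9} = v_{8}  ⇒ sig = (2;(1))
  {7,9}:  v_{7} + v_{9} = v_{6}  ⇒ sig = (2;(1))
  {2,6}:  v_{2} + v_{6} = v_{3} + v_{9}  ⇒ sig = (2;(1,1))
  {7,8}:  v_{7} + v_{8} = v_{4} + v_{6}  ⇒ sig = (2;(1,1))
  {1,3,5,8}:  v_{1} + v_{3} + v_{5} + v_{8} = 0  ⇒ sig = (4;())
  {1,3,4,5,6}:  v_{1} + v_{3} + v_{4} + v_{5} + v_{6} = v_{7}  ⇒ sig = (5;(1))

Hence PRS(X_Σ) =
    (2;(1))
    (2;(1))
    (2;(1))
    (2;(1,1))
    (2;(1,1))
    (4;())
    (5;(1))


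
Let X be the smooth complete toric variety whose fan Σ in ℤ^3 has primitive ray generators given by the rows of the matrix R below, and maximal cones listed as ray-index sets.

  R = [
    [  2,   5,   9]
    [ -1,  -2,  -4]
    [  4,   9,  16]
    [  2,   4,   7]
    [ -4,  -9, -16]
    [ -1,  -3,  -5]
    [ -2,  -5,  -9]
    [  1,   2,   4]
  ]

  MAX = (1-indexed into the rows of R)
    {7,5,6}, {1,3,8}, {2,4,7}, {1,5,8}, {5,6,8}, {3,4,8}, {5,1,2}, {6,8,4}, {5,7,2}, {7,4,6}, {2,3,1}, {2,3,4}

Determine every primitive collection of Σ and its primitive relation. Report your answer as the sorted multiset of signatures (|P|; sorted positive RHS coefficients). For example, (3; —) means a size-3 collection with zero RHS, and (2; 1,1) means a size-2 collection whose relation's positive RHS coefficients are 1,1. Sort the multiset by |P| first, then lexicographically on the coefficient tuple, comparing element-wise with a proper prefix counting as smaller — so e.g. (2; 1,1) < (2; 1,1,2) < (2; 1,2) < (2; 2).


Minimal non-faces — 10 found among 8 rays, 12 max cones:

  • {1,7}:  v_{1} + v_{7} = 0  →  sig = (2; —)
  • {2,8}:  v_{2} + v_{8} = 0  →  sig = (2; —)
  • {3,5}:  v_{3} + v_{5} = 0  →  sig = (2; —)
  • {1,4}:  v_{1} + v_{4} = v_{3}  →  sig = (2; 1)
  • {1,6}:  v_{1} + v_{6} = v_{8}  →  sig = (2; 1)
  • {2,6}:  v_{2} + v_{6} = v_{7}  →  sig = (2; 1)
  • {3,7}:  v_{3} + v_{7} = v_{4}  →  sig = (2; 1)
  • {4,5}:  v_{4} + v_{5} = v_{7}  →  sig = (2; 1)
  • {7,8}:  v_{7} + v_{8} = v_{6}  →  sig = (2; 1)
  • {3,6}:  v_{3} + v_{6} = v_{4} + v_{8}  →  sig = (2; 1,1)

Signatures (|P|; sorted positive RHS coefficients), sorted:
    |P|=2: 10 collections, coeffs (), (), (), (1), (1), (1), (1), (1), (1), (1,1)


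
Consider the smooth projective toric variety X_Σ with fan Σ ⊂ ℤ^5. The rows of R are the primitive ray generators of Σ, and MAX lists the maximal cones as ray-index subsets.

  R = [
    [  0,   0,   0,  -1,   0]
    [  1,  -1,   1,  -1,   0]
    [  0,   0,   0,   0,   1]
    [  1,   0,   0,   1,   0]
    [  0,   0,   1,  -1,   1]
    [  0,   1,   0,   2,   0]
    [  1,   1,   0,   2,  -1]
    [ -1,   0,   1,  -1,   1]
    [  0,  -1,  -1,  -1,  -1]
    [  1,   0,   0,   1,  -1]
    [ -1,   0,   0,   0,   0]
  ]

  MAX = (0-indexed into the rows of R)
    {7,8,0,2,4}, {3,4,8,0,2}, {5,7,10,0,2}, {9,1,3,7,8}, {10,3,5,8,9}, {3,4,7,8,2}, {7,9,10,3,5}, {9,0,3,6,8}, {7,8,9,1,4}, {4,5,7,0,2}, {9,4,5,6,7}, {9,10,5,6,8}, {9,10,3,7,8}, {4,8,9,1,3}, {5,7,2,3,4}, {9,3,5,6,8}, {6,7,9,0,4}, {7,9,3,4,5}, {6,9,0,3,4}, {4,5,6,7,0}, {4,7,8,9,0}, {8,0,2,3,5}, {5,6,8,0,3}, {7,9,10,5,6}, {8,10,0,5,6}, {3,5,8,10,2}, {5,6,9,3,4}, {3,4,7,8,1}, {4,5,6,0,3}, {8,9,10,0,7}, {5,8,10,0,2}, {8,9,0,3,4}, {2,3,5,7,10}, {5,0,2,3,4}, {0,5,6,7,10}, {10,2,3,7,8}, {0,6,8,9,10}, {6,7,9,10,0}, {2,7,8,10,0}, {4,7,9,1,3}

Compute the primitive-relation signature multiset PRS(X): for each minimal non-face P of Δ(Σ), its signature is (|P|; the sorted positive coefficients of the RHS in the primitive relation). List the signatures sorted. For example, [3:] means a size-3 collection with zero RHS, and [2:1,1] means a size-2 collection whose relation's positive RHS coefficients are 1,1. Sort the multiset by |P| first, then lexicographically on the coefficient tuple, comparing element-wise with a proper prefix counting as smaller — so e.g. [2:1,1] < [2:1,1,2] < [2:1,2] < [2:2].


Minimal non-faces — 18 found among 11 rays, 40 max cones:

  P={2,9}:  v_{2} + v_{9} = v_{3}  so sig = [2:1]
  P={4,10}:  v_{4} + v_{10} = v_{7}  so sig = [2:1]
  P={1,5}:  v_{1} + v_{5} = v_{3} + v_{7} + v_{9}  so sig = [2:1,1,1]
  P={2,6}:  v_{2} + v_{6} = v_{0} + v_{3} + v_{5}  so sig = [2:1,1,1]
  P={1,2}:  v_{1} + v_{2} = 2·v_{3} + v_{4} + v_{7} + v_{8}  so sig = [2:1,1,1,2]
  P={1,10}:  v_{1} + v_{10} = v_{3} + 2·v_{7} + v_{8} + v_{9}  so sig = [2:1,1,1,2]
  P={0,1}:  v_{0} + v_{1} = 2·v_{4} + v_{8} + v_{9}  so sig = [2:1,1,2]
  P={1,6}:  v_{1} + v_{6} = v_{4} + 2·v_{9}  so sig = [2:1,2]
  P={0,3,10}:  v_{0} + v_{3} + v_{10} = 0  so sig = [3:]
  P={4,5,8}:  v_{4} + v_{5} + v_{8} = 0  so sig = [3:]
  P={0,3,7}:  v_{0} + v_{3} + v_{7} = v_{4}  so sig = [3:1]
  P={0,5,9}:  v_{0} + v_{5} + v_{9} = v_{6}  so sig = [3:1]
  P={5,7,8}:  v_{5} + v_{7} + v_{8} = v_{10}  so sig = [3:1]
  P={3,6,10}:  v_{3} + v_{6} + v_{10} = v_{5} + v_{9}  so sig = [3:1,1]
  P={4,6,8}:  v_{4} + v_{6} + v_{8} = v_{0} + v_{9}  so sig = [3:1,1]
  P={3,6,7}:  v_{3} + v_{6} + v_{7} = v_{4} + v_{5} + v_{9}  so sig = [3:1,1,1]
  P={6,7,8}:  v_{6} + v_{7} + v_{8} = v_{0} + v_{9} + v_{10}  so sig = [3:1,1,1]
  P={3,4,7,8,9}:  v_{3} + v_{4} + v_{7} + v_{8} + v_{9} = v_{1}  so sig = [5:1]

Signatures (|P|; sorted positive RHS coefficients), sorted:
{ [2:1] ×2,  [2:1,1,1] ×2,  [2:1,1,1,2] ×2,  [2:1,1,2],  [2:1,2],  [3:] ×2,  [3:1] ×3,  [3:1,1] ×2,  [3:1,1,1] ×2,  [5:1] }


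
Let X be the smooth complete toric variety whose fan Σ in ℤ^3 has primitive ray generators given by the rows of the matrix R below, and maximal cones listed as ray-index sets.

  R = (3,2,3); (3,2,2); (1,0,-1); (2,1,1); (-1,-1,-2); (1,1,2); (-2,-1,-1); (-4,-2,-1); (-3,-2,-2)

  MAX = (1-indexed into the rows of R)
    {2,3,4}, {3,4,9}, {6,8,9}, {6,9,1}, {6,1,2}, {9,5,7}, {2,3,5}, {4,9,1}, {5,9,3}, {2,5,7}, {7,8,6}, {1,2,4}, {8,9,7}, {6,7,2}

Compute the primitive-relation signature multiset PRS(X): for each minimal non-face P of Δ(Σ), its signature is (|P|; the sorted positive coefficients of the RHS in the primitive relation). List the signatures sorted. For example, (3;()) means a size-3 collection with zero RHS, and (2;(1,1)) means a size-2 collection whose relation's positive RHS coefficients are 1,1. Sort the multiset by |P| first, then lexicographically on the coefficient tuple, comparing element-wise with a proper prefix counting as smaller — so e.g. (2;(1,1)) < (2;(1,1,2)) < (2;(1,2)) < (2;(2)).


Primitive collections (16):

  • {2,9}:  v_{2} + v_{9} = 0 ; sig = (2;())
  • {4,7}:  v_{4} + v_{7} = 0 ; sig = (2;())
  • {5,6}:  v_{5} + v_{6} = 0 ; sig = (2;())
  • {1,5}:  v_{1} + v_{5} = v_{4} ; sig = (2;(1))
  • {1,7}:  v_{1} + v_{7} = v_{6} ; sig = (2;(1))
  • {3,6}:  v_{3} + v_{6} = v_{4} ; sig = (2;(1))
  • {3,7}:  v_{3} + v_{7} = v_{5} ; sig = (2;(1))
  • {3,8}:  v_{3} + v_{8} = v_{9} ; sig = (2;(1))
  • {4,5}:  v_{4} + v_{5} = v_{3} ; sig = (2;(1))
  • {4,6}:  v_{4} + v_{6} = v_{1} ; sig = (2;(1))
  • {2,8}:  v_{2} + v_{8} = v_{6} + v_{7} ; sig = (2;(1,1))
  • {4,8}:  v_{4} + v_{8} = v_{6} + v_{9} ; sig = (2;(1,1))
  • {5,8}:  v_{5} + v_{8} = v_{7} + v_{9} ; sig = (2;(1,1))
  • {1,8}:  v_{1} + v_{8} = 2·v_{6} + v_{9} ; sig = (2;(1,2))
  • {1,3}:  v_{1} + v_{3} = 2·v_{4} ; sig = (2;(2))
  • {6,7,9}:  v_{6} + v_{7} + v_{9} = v_{8} ; sig = (3;(1))

Hence PRS(X_Σ) =
{ (2;()) ×3,  (2;(1)) ×7,  (2;(1,1)) ×3,  (2;(1,2)),  (2;(2)),  (3;(1)) }


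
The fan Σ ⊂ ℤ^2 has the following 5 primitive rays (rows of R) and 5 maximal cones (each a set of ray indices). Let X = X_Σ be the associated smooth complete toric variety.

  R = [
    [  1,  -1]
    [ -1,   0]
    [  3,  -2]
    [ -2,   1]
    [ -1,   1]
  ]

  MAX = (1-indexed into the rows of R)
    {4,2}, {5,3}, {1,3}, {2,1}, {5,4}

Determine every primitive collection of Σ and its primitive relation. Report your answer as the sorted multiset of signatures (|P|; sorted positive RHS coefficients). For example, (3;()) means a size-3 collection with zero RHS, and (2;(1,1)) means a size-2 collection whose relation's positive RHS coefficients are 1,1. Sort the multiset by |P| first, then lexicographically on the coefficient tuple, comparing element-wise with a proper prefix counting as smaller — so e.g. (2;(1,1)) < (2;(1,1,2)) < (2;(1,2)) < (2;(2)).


Σ has 5 primitive collections:

  • {1,5}:  v_{1} + v_{5} = 0 — sig = (2;())
  • {1,4}:  v_{1} + v_{4} = v_{2} — sig = (2;(1))
  • {2,5}:  v_{2} + v_{5} = v_{4} — sig = (2;(1))
  • {3,4}:  v_{3} + v_{4} = v_{1} — sig = (2;(1))
  • {2,3}:  v_{2} + v_{3} = 2·v_{1} — sig = (2;(2))

Signatures (|P|; sorted positive RHS coefficients), sorted:
{ (2;()),  (2;(1)) ×3,  (2;(2)) }


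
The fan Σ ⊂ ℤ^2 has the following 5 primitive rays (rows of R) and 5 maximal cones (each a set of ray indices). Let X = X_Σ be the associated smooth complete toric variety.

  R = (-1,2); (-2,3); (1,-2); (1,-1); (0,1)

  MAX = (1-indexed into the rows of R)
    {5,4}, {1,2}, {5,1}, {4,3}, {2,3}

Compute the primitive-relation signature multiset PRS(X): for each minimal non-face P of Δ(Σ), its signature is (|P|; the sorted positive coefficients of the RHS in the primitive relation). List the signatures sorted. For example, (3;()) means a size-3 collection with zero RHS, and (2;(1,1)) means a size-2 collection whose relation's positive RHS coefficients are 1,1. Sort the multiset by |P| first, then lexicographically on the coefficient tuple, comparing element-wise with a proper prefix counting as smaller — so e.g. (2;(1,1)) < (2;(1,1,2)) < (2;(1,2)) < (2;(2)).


Minimal non-faces — 5 found among 5 rays, 5 max cones:

  P = {1,3}:  v_{1} + v_{3} = 0 ; sig = (2;())
  P = {1,4}:  v_{1} + v_{4} = v_{5} ; sig = (2;(1))
  P = {2,4}:  v_{2} + v_{4} = v_{1} ; sig = (2;(1))
  P = {3,5}:  v_{3} + v_{5} = v_{4} ; sig = (2;(1))
  P = {2,5}:  v_{2} + v_{5} = 2·v_{1} ; sig = (2;(2))

Sorted signature multiset PRS(X):
{ (2;()),  (2;(1)) ×3,  (2;(2)) }


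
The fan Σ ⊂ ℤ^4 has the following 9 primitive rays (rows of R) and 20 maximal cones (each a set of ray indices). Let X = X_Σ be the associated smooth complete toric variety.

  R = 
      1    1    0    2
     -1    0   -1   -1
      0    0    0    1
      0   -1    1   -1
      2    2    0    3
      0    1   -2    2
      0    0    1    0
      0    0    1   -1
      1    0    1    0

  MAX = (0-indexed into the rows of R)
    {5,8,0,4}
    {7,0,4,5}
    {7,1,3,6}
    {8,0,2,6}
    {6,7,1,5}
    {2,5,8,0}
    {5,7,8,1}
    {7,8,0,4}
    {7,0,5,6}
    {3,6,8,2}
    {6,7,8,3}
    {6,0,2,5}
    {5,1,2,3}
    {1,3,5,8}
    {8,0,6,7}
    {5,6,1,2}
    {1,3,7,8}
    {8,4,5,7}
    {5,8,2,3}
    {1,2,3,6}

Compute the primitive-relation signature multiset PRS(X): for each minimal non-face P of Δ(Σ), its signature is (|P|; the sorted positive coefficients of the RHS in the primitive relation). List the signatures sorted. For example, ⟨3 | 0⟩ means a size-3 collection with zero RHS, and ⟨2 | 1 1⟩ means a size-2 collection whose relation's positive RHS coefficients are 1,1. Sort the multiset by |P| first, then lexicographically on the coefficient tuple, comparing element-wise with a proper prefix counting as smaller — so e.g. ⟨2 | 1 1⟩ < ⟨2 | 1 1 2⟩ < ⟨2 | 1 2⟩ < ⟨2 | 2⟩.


Δ(Σ) — 9 vertices, 13 min non-faces:

  P = {2,7}:  v_{2} + v_{7} = v_{6} ; sig = ⟨2 | 1⟩
  P = {0,1}:  v_{0} + v_{1} = v_{5} + v_{7} ; sig = ⟨2 | 1 1⟩
  P = {0,3}:  v_{0} + v_{3} = v_{2} + v_{8} ; sig = ⟨2 | 1 1⟩
  P = {3,4}:  v_{3} + v_{4} = v_{0} + v_{8} ; sig = ⟨2 | 1 1⟩
  P = {4,6}:  v_{4} + v_{6} = 2·v_{0} + v_{7} ; sig = ⟨2 | 1 2⟩
  P = {1,4}:  v_{1} + v_{4} = 2·v_{5} + 2·v_{7} + v_{8} ; sig = ⟨2 | 1 2 2⟩
  P = {2,4}:  v_{2} + v_{4} = 2·v_{0} ; sig = ⟨2 | 2⟩
  P = {1,2,8}:  v_{1} + v_{2} + v_{8} = 0 ; sig = ⟨3 | 0⟩
  P = {3,5,7}:  v_{3} + v_{5} + v_{7} = 0 ; sig = ⟨3 | 0⟩
  P = {1,6,8}:  v_{1} + v_{6} + v_{8} = v_{7} ; sig = ⟨3 | 1⟩
  P = {3,5,6}:  v_{3} + v_{5} + v_{6} = v_{2} ; sig = ⟨3 | 1⟩
  P = {5,6,8}:  v_{5} + v_{6} + v_{8} = v_{0} ; sig = ⟨3 | 1⟩
  P = {0,5,7,8}:  v_{0} + v_{5} + v_{7} + v_{8} = v_{4} ; sig = ⟨4 | 1⟩

so the primitive-relation signature multiset is
    |P|=2: 7 collections, coeffs (1), (1,1), (1,1), (1,1), (1,2), (1,2,2), (2)
    |P|=3: 5 collections, coeffs (), (), (1), (1), (1)
    |P|=4: 1 collection, coeffs (1)


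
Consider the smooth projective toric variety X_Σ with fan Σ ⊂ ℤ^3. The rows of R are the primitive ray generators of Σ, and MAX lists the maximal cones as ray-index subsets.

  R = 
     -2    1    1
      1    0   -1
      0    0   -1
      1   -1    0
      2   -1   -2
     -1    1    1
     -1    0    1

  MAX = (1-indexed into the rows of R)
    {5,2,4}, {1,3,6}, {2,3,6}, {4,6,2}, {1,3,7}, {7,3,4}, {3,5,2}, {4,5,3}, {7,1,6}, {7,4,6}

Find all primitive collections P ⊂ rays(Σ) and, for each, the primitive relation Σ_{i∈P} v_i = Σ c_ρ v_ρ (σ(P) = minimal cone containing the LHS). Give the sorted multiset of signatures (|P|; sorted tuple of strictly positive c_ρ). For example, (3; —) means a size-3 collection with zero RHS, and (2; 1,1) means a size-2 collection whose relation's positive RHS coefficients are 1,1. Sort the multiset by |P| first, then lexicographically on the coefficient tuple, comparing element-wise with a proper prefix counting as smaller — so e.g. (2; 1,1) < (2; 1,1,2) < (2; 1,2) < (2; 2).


9 minimal non-faces of Δ(Σ) (on 7 rays):

  P = {2,7}:  v_{2} + v_{7} = 0 — sig = (2; —)
  P = {1,4}:  v_{1} + v_{4} = v_{7} — sig = (2; 1)
  P = {1,5}:  v_{1} + v_{5} = v_{3} — sig = (2; 1)
  P = {5,6}:  v_{5} + v_{6} = v_{2} — sig = (2; 1)
  P = {1,2}:  v_{1} + v_{2} = v_{3} + v_{6} — sig = (2; 1,1)
  P = {5,7}:  v_{5} + v_{7} = v_{3} + v_{4} — sig = (2; 1,1)
  P = {3,4,6}:  v_{3} + v_{4} + v_{6} = 0 — sig = (3; —)
  P = {2,3,4}:  v_{2} + v_{3} + v_{4} = v_{5} — sig = (3; 1)
  P = {3,6,7}:  v_{3} + v_{6} + v_{7} = v_{1} — sig = (3; 1)

so the primitive-relation signature multiset is
[(2; —), (2; 1), (2; 1), (2; 1), (2; 1,1), (2; 1,1), (3; —), (3; 1), (3; 1)]


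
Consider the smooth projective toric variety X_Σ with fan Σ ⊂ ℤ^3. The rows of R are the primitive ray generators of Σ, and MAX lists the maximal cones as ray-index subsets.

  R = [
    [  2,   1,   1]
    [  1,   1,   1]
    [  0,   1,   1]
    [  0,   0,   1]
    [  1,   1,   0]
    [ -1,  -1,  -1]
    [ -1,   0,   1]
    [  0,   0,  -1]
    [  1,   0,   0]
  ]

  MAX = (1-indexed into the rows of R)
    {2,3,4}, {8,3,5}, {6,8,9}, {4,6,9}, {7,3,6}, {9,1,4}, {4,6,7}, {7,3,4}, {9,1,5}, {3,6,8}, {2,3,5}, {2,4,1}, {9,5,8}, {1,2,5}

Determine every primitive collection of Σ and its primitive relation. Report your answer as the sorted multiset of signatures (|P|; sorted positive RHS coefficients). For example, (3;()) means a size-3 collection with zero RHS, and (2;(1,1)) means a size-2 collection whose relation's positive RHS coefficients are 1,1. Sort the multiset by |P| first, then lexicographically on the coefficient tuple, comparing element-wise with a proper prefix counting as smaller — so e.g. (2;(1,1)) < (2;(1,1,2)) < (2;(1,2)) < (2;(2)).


The 16 primitive collections of Σ (r=9, n=3):

  P = {2,6}:  v_{2} + v_{6} = 0  so sig = (2;())
  P = {4,8}:  v_{4} + v_{8} = 0  so sig = (2;())
  P = {1,6}:  v_{1} + v_{6} = v_{9}  so sig = (2;(1))
  P = {2,8}:  v_{2} + v_{8} = v_{5}  so sig = (2;(1))
  P = {2,9}:  v_{2} + v_{9} = v_{1}  so sig = (2;(1))
  P = {3,9}:  v_{3} + v_{9} = v_{2}  so sig = (2;(1))
  P = {4,5}:  v_{4} + v_{5} = v_{2}  so sig = (2;(1))
  P = {5,6}:  v_{5} + v_{6} = v_{8}  so sig = (2;(1))
  P = {5,7}:  v_{5} + v_{7} = v_{3}  so sig = (2;(1))
  P = {7,9}:  v_{7} + v_{9} = v_{4}  so sig = (2;(1))
  P = {1,7}:  v_{1} + v_{7} = v_{2} + v_{4}  so sig = (2;(1,1))
  P = {1,8}:  v_{1} + v_{8} = v_{5} + v_{9}  so sig = (2;(1,1))
  P = {2,7}:  v_{2} + v_{7} = v_{3} + v_{4}  so sig = (2;(1,1))
  P = {7,8}:  v_{7} + v_{8} = v_{3} + v_{6}  so sig = (2;(1,1))
  P = {1,3}:  v_{1} + v_{3} = 2·v_{2}  so sig = (2;(2))
  P = {3,4,6}:  v_{3} + v_{4} + v_{6} = v_{7}  so sig = (3;(1))

Signatures (|P|; sorted positive RHS coefficients), sorted:
{ (2;()) ×2,  (2;(1)) ×8,  (2;(1,1)) ×4,  (2;(2)),  (3;(1)) }


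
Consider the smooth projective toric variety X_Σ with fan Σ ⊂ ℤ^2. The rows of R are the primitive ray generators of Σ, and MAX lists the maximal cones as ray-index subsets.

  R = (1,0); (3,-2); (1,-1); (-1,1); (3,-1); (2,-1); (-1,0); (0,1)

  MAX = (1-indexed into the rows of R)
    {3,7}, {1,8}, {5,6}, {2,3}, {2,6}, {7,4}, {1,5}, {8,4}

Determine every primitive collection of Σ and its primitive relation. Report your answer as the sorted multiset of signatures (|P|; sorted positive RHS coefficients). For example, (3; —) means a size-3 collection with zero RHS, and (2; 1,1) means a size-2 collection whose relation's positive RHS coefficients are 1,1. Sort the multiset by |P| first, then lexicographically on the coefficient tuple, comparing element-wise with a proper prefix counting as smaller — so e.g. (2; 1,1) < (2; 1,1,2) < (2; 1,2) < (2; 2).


Minimal non-faces — 20 found among 8 rays, 8 max cones:

  • {1,7}:  v_{1} + v_{7} = 0 ; sig = (2; —)
  • {3,4}:  v_{3} + v_{4} = 0 ; sig = (2; —)
  • {1,3}:  v_{1} + v_{3} = v_{6} ; sig = (2; 1)
  • {1,4}:  v_{1} + v_{4} = v_{8} ; sig = (2; 1)
  • {1,6}:  v_{1} + v_{6} = v_{5} ; sig = (2; 1)
  • {2,4}:  v_{2} + v_{4} = v_{6} ; sig = (2; 1)
  • {2,8}:  v_{2} + v_{8} = v_{5} ; sig = (2; 1)
  • {3,6}:  v_{3} + v_{6} = v_{2} ; sig = (2; 1)
  • {3,8}:  v_{3} + v_{8} = v_{1} ; sig = (2; 1)
  • {4,6}:  v_{4} + v_{6} = v_{1} ; sig = (2; 1)
  • {5,7}:  v_{5} + v_{7} = v_{6} ; sig = (2; 1)
  • {6,7}:  v_{6} + v_{7} = v_{3} ; sig = (2; 1)
  • {7,8}:  v_{7} + v_{8} = v_{4} ; sig = (2; 1)
  • {1,2}:  v_{1} + v_{2} = 2·v_{6} ; sig = (2; 2)
  • {2,7}:  v_{2} + v_{7} = 2·v_{3} ; sig = (2; 2)
  • {3,5}:  v_{3} + v_{5} = 2·v_{6} ; sig = (2; 2)
  • {4,5}:  v_{4} + v_{5} = 2·v_{1} ; sig = (2; 2)
  • {6,8}:  v_{6} + v_{8} = 2·v_{1} ; sig = (2; 2)
  • {2,5}:  v_{2} + v_{5} = 3·v_{6} ; sig = (2; 3)
  • {5,8}:  v_{5} + v_{8} = 3·v_{1} ; sig = (2; 3)

so the primitive-relation signature multiset is
{ (2; —) ×2,  (2; 1) ×11,  (2; 2) ×5,  (2; 3) ×2 }


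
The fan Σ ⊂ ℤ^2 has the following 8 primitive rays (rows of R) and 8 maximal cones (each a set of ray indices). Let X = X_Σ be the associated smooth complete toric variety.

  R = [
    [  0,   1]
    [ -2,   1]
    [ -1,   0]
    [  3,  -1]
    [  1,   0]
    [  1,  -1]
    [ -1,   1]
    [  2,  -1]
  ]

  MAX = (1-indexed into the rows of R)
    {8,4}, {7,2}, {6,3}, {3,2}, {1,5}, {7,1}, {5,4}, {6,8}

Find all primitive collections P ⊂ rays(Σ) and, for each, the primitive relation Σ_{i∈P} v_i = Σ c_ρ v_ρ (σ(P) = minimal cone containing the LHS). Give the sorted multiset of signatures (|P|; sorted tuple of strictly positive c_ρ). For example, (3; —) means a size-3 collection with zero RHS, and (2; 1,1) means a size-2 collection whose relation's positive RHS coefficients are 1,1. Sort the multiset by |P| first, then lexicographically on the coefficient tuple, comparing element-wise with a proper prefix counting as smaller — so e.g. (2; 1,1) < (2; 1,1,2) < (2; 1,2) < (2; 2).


Minimal non-faces — 20 found among 8 rays, 8 max cones:

  P={2,8}:  v_{2} + v_{8} = 0 — sig = (2; —)
  P={3,5}:  v_{3} + v_{5} = 0 — sig = (2; —)
  P={6,7}:  v_{6} + v_{7} = 0 — sig = (2; —)
  P={1,3}:  v_{1} + v_{3} = v_{7} — sig = (2; 1)
  P={1,6}:  v_{1} + v_{6} = v_{5} — sig = (2; 1)
  P={2,4}:  v_{2} + v_{4} = v_{5} — sig = (2; 1)
  P={2,5}:  v_{2} + v_{5} = v_{7} — sig = (2; 1)
  P={2,6}:  v_{2} + v_{6} = v_{3} — sig = (2; 1)
  P={3,4}:  v_{3} + v_{4} = v_{8} — sig = (2; 1)
  P={3,7}:  v_{3} + v_{7} = v_{2} — sig = (2; 1)
  P={3,8}:  v_{3} + v_{8} = v_{6} — sig = (2; 1)
  P={5,6}:  v_{5} + v_{6} = v_{8} — sig = (2; 1)
  P={5,7}:  v_{5} + v_{7} = v_{1} — sig = (2; 1)
  P={5,8}:  v_{5} + v_{8} = v_{4} — sig = (2; 1)
  P={7,8}:  v_{7} + v_{8} = v_{5} — sig = (2; 1)
  P={1,2}:  v_{1} + v_{2} = 2·v_{7} — sig = (2; 2)
  P={1,8}:  v_{1} + v_{8} = 2·v_{5} — sig = (2; 2)
  P={4,6}:  v_{4} + v_{6} = 2·v_{8} — sig = (2; 2)
  P={4,7}:  v_{4} + v_{7} = 2·v_{5} — sig = (2; 2)
  P={1,4}:  v_{1} + v_{4} = 3·v_{5} — sig = (2; 3)

Hence PRS(X_Σ) =
    (2; —)
    (2; —)
    (2; —)
    (2; 1)
    (2; 1)
    (2; 1)
    (2; 1)
    (2; 1)
    (2; 1)
    (2; 1)
    (2; 1)
    (2; 1)
    (2; 1)
    (2; 1)
    (2; 1)
    (2; 2)
    (2; 2)
    (2; 2)
    (2; 2)
    (2; 3)


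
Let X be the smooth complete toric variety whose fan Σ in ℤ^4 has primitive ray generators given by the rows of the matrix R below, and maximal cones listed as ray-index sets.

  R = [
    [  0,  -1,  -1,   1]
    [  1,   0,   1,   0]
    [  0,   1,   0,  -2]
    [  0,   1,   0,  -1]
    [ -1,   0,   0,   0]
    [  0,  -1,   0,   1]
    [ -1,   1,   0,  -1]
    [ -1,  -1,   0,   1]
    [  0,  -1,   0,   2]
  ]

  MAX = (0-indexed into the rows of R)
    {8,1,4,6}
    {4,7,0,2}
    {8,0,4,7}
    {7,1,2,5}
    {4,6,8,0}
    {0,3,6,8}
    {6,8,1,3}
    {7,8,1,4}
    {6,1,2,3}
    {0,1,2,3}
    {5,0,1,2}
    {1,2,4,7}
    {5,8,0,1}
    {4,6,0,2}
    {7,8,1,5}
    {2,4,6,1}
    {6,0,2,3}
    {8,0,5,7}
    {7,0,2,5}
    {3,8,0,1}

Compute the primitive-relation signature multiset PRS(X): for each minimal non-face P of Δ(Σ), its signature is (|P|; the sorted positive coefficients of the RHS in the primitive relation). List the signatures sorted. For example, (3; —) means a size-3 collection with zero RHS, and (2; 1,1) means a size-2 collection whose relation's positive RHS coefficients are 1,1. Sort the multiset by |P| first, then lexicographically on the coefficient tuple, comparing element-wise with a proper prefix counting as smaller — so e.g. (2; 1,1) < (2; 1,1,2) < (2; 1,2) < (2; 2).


10 minimal non-faces of Δ(Σ) (on 9 rays):

  P = {2,8}:  v_{2} + v_{8} = 0  →  sig = (2; —)
  P = {3,5}:  v_{3} + v_{5} = 0  →  sig = (2; —)
  P = {3,4}:  v_{3} + v_{4} = v_{6}  →  sig = (2; 1)
  P = {3,7}:  v_{3} + v_{7} = v_{4}  →  sig = (2; 1)
  P = {4,5}:  v_{4} + v_{5} = v_{7}  →  sig = (2; 1)
  P = {5,6}:  v_{5} + v_{6} = v_{4}  →  sig = (2; 1)
  P = {6,7}:  v_{6} + v_{7} = 2·v_{4}  →  sig = (2; 2)
  P = {0,1,6}:  v_{0} + v_{1} + v_{6} = 0  →  sig = (3; —)
  P = {0,1,4}:  v_{0} + v_{1} + v_{4} = v_{5}  →  sig = (3; 1)
  P = {0,1,7}:  v_{0} + v_{1} + v_{7} = 2·v_{5}  →  sig = (3; 2)

Signatures (|P|; sorted positive RHS coefficients), sorted:
    |P|=2: 7 collections, coeffs (), (), (1), (1), (1), (1), (2)
    |P|=3: 3 collections, coeffs (), (1), (2)


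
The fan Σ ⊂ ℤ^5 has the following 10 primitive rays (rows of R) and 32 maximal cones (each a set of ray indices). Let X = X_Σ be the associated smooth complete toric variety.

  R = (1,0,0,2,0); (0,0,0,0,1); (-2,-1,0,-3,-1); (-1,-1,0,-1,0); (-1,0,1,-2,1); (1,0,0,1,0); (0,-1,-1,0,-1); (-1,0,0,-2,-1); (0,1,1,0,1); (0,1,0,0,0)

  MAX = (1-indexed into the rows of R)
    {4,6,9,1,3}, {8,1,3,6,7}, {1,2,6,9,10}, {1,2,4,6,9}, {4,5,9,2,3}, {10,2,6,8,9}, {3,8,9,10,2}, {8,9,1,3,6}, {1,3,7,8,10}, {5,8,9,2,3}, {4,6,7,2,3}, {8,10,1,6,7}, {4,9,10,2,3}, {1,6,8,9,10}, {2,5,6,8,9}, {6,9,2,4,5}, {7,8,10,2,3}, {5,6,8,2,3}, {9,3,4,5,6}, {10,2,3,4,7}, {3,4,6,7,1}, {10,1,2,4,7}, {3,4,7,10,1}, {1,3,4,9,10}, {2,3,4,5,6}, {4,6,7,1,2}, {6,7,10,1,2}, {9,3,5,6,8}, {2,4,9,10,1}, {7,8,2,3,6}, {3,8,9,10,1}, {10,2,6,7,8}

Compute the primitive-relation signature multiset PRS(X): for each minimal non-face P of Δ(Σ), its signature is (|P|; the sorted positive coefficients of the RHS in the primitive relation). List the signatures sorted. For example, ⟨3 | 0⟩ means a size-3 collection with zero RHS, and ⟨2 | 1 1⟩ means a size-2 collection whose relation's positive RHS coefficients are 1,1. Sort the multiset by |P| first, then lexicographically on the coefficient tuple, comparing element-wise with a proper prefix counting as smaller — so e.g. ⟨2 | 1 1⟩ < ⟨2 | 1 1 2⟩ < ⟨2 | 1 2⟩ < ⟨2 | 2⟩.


10 minimal non-faces of Δ(Σ) (on 10 rays):

  {7,9}:  v_{7} + v_{9} = 0 — sig = ⟨2 | 0⟩
  {4,8}:  v_{4} + v_{8} = v_{3} — sig = ⟨2 | 1⟩
  {1,5}:  v_{1} + v_{5} = v_{4} + v_{6} + v_{9} — sig = ⟨2 | 1 1 1⟩
  {5,7}:  v_{5} + v_{7} = v_{2} + v_{3} + v_{6} — sig = ⟨2 | 1 1 1⟩
  {5,10}:  v_{5} + v_{10} = v_{2} + v_{8} + v_{9} — sig = ⟨2 | 1 1 1⟩
  {1,2,8}:  v_{1} + v_{2} + v_{8} = 0 — sig = ⟨3 | 0⟩
  {4,6,10}:  v_{4} + v_{6} + v_{10} = 0 — sig = ⟨3 | 0⟩
  {1,2,3}:  v_{1} + v_{2} + v_{3} = v_{4} — sig = ⟨3 | 1⟩
  {3,6,10}:  v_{3} + v_{6} + v_{10} = v_{8} — sig = ⟨3 | 1⟩
  {2,3,6,9}:  v_{2} + v_{3} + v_{6} + v_{9} = v_{5} — sig = ⟨4 | 1⟩

Hence PRS(X_Σ) =
    ⟨2 | 0⟩
    ⟨2 | 1⟩
    ⟨2 | 1 1 1⟩
    ⟨2 | 1 1 1⟩
    ⟨2 | 1 1 1⟩
    ⟨3 | 0⟩
    ⟨3 | 0⟩
    ⟨3 | 1⟩
    ⟨3 | 1⟩
    ⟨4 | 1⟩


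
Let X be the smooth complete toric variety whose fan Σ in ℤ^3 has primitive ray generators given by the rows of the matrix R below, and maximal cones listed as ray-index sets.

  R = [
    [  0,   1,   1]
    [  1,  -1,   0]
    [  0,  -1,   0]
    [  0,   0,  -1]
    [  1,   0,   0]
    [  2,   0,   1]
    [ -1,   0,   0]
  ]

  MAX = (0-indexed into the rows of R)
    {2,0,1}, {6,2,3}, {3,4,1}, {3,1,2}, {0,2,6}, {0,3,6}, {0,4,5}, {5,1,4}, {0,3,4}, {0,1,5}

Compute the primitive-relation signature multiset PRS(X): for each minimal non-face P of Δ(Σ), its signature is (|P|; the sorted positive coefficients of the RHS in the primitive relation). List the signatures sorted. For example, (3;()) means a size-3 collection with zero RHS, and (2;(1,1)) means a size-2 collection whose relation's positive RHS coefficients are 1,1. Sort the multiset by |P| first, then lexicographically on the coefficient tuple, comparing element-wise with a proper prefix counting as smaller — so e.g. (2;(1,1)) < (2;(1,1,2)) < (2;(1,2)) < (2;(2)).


|primitive collections| = 9. Relations:

  {4,6}:  v_{4} + v_{6} = 0  ⟹  sig = (2;())
  {1,6}:  v_{1} + v_{6} = v_{2}  ⟹  sig = (2;(1))
  {2,4}:  v_{2} + v_{4} = v_{1}  ⟹  sig = (2;(1))
  {5,6}:  v_{5} + v_{6} = v_{0} + v_{1}  ⟹  sig = (2;(1,1))
  {2,5}:  v_{2} + v_{5} = v_{0} + 2·v_{1}  ⟹  sig = (2;(1,2))
  {3,5}:  v_{3} + v_{5} = 2·v_{4}  ⟹  sig = (2;(2))
  {0,2,3}:  v_{0} + v_{2} + v_{3} = 0  ⟹  sig = (3;())
  {0,1,3}:  v_{0} + v_{1} + v_{3} = v_{4}  ⟹  sig = (3;(1))
  {0,1,4}:  v_{0} + v_{1} + v_{4} = v_{5}  ⟹  sig = (3;(1))

Hence PRS(X_Σ) =
    |P|=2: 6 collections, coeffs (), (1), (1), (1,1), (1,2), (2)
    |P|=3: 3 collections, coeffs (), (1), (1)


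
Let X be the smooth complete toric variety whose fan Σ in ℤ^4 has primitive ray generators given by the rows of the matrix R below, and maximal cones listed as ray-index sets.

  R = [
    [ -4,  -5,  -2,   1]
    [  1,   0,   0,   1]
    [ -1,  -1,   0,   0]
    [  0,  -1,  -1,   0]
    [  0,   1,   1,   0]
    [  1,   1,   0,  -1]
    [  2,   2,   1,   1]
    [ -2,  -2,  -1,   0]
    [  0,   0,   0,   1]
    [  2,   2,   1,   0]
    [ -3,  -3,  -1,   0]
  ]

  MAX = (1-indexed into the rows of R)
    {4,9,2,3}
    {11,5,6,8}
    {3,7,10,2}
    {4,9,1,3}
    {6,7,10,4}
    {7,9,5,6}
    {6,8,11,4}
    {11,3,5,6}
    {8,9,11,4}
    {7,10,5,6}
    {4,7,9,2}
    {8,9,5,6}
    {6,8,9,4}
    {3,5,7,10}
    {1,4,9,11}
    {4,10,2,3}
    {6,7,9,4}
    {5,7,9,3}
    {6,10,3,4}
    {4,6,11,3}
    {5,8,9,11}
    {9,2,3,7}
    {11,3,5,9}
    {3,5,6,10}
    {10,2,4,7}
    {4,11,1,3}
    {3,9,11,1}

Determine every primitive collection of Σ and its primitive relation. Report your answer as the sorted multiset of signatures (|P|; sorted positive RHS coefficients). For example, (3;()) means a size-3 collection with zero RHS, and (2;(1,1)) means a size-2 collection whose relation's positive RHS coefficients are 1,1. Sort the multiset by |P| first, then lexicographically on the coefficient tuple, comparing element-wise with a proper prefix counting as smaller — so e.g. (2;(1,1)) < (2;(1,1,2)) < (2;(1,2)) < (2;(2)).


|primitive collections| = 22. Relations:

  P = {4,5}:  v_{4} + v_{5} = 0  ⇒ sig = (2;())
  P = {8,10}:  v_{8} + v_{10} = 0  ⇒ sig = (2;())
  P = {3,8}:  v_{3} + v_{8} = v_{11}  ⇒ sig = (2;(1))
  P = {7,8}:  v_{7} + v_{8} = v_{9}  ⇒ sig = (2;(1))
  P = {9,10}:  v_{9} + v_{10} = v_{7}  ⇒ sig = (2;(1))
  P = {10,11}:  v_{10} + v_{11} = v_{3}  ⇒ sig = (2;(1))
  P = {1,6}:  v_{1} + v_{6} = v_{4} + v_{11}  ⇒ sig = (2;(1,1))
  P = {2,5}:  v_{2} + v_{5} = v_{3} + v_{7}  ⇒ sig = (2;(1,1))
  P = {2,6}:  v_{2} + v_{6} = v_{4} + v_{10}  ⇒ sig = (2;(1,1))
  P = {7,11}:  v_{7} + v_{11} = v_{3} + v_{9}  ⇒ sig = (2;(1,1))
  P = {1,5}:  v_{1} + v_{5} = v_{3} + v_{9} + v_{11}  ⇒ sig = (2;(1,1,1))
  P = {2,8}:  v_{2} + v_{8} = v_{3} + v_{4} + v_{9}  ⇒ sig = (2;(1,1,1))
  P = {1,8}:  v_{1} + v_{8} = v_{4} + v_{9} + 2·v_{11}  ⇒ sig = (2;(1,1,2))
  P = {1,10}:  v_{1} + v_{10} = 2·v_{3} + v_{4} + v_{9}  ⇒ sig = (2;(1,1,2))
  P = {2,11}:  v_{2} + v_{11} = 2·v_{3} + v_{4} + v_{9}  ⇒ sig = (2;(1,1,2))
  P = {1,7}:  v_{1} + v_{7} = 2·v_{3} + v_{4} + 2·v_{9}  ⇒ sig = (2;(1,2,2))
  P = {1,2}:  v_{1} + v_{2} = 3·v_{3} + 2·v_{4} + 2·v_{9}  ⇒ sig = (2;(2,2,3))
  P = {3,6,9}:  v_{3} + v_{6} + v_{9} = 0  ⇒ sig = (3;())
  P = {3,4,7}:  v_{3} + v_{4} + v_{7} = v_{2}  ⇒ sig = (3;(1))
  P = {3,6,7}:  v_{3} + v_{6} + v_{7} = v_{10}  ⇒ sig = (3;(1))
  P = {6,9,11}:  v_{6} + v_{9} + v_{11} = v_{8}  ⇒ sig = (3;(1))
  P = {3,4,9,11}:  v_{3} + v_{4} + v_{9} + v_{11} = v_{1}  ⇒ sig = (4;(1))

Sorted signature multiset PRS(X):
    (2;())
    (2;())
    (2;(1))
    (2;(1))
    (2;(1))
    (2;(1))
    (2;(1,1))
    (2;(1,1))
    (2;(1,1))
    (2;(1,1))
    (2;(1,1,1))
    (2;(1,1,1))
    (2;(1,1,2))
    (2;(1,1,2))
    (2;(1,1,2))
    (2;(1,2,2))
    (2;(2,2,3))
    (3;())
    (3;(1))
    (3;(1))
    (3;(1))
    (4;(1))
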